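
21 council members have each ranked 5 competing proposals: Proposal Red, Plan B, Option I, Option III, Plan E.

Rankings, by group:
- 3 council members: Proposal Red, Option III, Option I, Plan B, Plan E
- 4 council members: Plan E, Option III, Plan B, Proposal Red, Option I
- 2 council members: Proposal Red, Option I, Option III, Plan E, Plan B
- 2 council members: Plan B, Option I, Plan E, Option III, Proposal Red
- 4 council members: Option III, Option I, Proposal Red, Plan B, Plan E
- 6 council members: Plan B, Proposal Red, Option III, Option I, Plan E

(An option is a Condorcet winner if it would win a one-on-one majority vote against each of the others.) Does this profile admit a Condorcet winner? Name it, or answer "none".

Check each pair by majority over 21 ballots:
Proposal Red vs Plan B: Proposal Red preferred on 3+2+4 = 9 ballots; Plan B wins 12–9.
Proposal Red vs Option I: 3+4+2+6 = 15 for Proposal Red, 6 for Option I — Proposal Red by 15–6.
Proposal Red vs Option III: Proposal Red is ranked higher on 3+2+6 = 11 ballots, Option III on 10. Proposal Red wins 11–10.
Proposal Red vs Plan E: 15 to 6, Proposal Red.
Plan B vs Option I: 4+2+6 = 12 for Plan B, 9 for Option I — Plan B by 12–9.
Plan B vs Option III: 8 to 13, Option III.
Plan B vs Plan E: 15 to 6, Plan B.
Option I vs Option III: 2+2 = 4 for Option I, 17 for Option III — Option III by 17–4.
Option I vs Plan E: 3+2+2+4+6 = 17 for Option I, 4 for Plan E — Option I by 17–4.
Option III vs Plan E: Option III preferred on 3+2+4+6 = 15 ballots; Option III wins 15–6.
Each option drops at least one matchup (Proposal Red loses to Plan B; Plan B loses to Option III; Option I loses to Proposal Red; Option III loses to Proposal Red; Plan E loses to Proposal Red); the cycle Proposal Red → Option III → Plan B → Proposal Red rules out a Condorcet winner.

none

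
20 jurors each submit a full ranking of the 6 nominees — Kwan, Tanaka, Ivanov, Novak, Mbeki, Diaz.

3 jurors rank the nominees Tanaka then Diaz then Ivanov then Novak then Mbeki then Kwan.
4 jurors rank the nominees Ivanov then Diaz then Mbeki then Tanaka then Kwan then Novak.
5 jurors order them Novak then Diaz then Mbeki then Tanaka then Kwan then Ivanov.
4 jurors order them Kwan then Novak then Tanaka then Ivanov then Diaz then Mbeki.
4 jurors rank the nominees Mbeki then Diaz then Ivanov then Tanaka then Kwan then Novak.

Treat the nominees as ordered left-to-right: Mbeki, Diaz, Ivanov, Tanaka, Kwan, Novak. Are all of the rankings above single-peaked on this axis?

Axis positions: Mbeki=1, Diaz=2, Ivanov=3, Tanaka=4, Kwan=5, Novak=6.
Ballot type 1: ranking walks positions 4-2-3-6-1-5; Diaz is ranked above Ivanov even though Ivanov lies between Diaz and the peak Tanaka on the axis — preferences dip and rise again. Not single-peaked.
Ballot type 2 (peak Ivanov at position 3): ranking walks positions 3-2-1-4-5-6, expanding outward from the peak — single-peaked.
Ballot type 3: ranking walks positions 6-2-1-4-5-3; Diaz is ranked above Kwan even though Kwan lies between Diaz and the peak Novak on the axis — preferences dip and rise again. Not single-peaked.
Ballot type 4 (peak Kwan at position 5): ranking walks positions 5-6-4-3-2-1, expanding outward from the peak — single-peaked.
Ballot type 5 (peak Mbeki at position 1): ranking walks positions 1-2-3-4-5-6, expanding outward from the peak — single-peaked.
Ballot type 1 violates single-peakedness, so the profile is not single-peaked on this axis.

no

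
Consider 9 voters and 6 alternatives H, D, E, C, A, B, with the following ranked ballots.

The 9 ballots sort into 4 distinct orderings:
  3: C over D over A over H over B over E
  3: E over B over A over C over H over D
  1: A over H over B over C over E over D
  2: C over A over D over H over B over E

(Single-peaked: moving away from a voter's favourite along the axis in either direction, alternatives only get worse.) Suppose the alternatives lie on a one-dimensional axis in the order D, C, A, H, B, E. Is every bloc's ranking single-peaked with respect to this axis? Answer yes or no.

no

Axis positions: D=1, C=2, A=3, H=4, B=5, E=6.
Bloc 1 (peak C at position 2): ranking walks positions 2-1-3-4-5-6, expanding outward from the peak — single-peaked.
Bloc 2: ranking walks positions 6-5-3-2-4-1; A is ranked above H even though H lies between A and the peak E on the axis — preferences dip and rise again. Not single-peaked.
Bloc 3 (peak A at position 3): ranking walks positions 3-4-5-2-6-1, expanding outward from the peak — single-peaked.
Bloc 4 (peak C at position 2): ranking walks positions 2-3-1-4-5-6, expanding outward from the peak — single-peaked.
Bloc 2 violates single-peakedness, so the profile is not single-peaked on this axis.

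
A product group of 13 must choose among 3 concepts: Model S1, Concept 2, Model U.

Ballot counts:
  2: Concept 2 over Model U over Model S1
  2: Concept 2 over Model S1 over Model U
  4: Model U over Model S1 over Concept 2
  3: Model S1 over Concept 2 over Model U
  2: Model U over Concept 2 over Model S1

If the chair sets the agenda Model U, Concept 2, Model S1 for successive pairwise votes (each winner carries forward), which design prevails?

Round 1: Model U vs Concept 2 — 6–7, Concept 2 advances.
Round 2: Concept 2 vs Model S1 — 6–7, Model S1 advances.
Model S1 survives the agenda.

Model S1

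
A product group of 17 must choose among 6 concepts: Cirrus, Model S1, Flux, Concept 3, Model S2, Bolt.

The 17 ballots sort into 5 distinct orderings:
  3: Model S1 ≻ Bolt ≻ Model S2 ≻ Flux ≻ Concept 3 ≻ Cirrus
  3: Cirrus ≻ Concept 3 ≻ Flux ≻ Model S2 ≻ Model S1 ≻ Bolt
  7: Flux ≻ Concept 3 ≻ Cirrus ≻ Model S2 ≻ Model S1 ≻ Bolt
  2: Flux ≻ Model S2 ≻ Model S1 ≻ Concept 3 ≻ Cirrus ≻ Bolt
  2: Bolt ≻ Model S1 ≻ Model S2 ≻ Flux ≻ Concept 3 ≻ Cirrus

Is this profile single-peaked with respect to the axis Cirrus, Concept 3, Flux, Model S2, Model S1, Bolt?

yes

Axis positions: Cirrus=1, Concept 3=2, Flux=3, Model S2=4, Model S1=5, Bolt=6.
Group 1 (peak Model S1 at position 5): ranking walks positions 5-6-4-3-2-1, expanding outward from the peak — single-peaked.
Group 2 (peak Cirrus at position 1): ranking walks positions 1-2-3-4-5-6, expanding outward from the peak — single-peaked.
Group 3 (peak Flux at position 3): ranking walks positions 3-2-1-4-5-6, expanding outward from the peak — single-peaked.
Group 4 (peak Flux at position 3): ranking walks positions 3-4-5-2-1-6, expanding outward from the peak — single-peaked.
Group 5 (peak Bolt at position 6): ranking walks positions 6-5-4-3-2-1, expanding outward from the peak — single-peaked.
Every ranking is single-peaked on this axis.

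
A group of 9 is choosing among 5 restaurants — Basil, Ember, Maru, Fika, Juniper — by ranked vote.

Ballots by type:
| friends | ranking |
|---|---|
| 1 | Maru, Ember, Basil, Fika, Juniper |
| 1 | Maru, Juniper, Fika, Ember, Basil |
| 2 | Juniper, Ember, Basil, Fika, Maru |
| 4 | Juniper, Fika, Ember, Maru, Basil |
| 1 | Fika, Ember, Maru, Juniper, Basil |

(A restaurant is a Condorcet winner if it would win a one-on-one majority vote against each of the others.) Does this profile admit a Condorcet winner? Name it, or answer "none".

Head-to-head results (9 friends):
Basil vs Ember: Ember, 9–0.
Basil vs Maru: Maru wins 7–2.
Basil–Fika: Fika 6–3.
Basil–Juniper: Juniper 8–1.
Ember–Maru: Ember 7–2.
Ember–Fika: Fika 6–3.
Ember vs Juniper: Juniper, 7–2.
Maru vs Fika: Fika wins 7–2.
Maru–Juniper: Juniper 6–3.
Fika–Juniper: Juniper 7–2.
Juniper defeats every rival head-to-head and is the Condorcet winner.

Juniper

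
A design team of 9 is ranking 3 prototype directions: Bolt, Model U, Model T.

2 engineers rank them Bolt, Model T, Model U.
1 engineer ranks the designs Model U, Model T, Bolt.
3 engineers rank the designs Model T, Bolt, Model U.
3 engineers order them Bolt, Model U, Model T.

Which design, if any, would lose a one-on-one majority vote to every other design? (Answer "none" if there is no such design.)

Model U

Pairwise majorities:
Bolt vs Model U: Bolt preferred on 2+3+3 = 8 ballots; Bolt wins 8–1.
Bolt–Model T: Bolt 5–4.
Model U–Model T: Model T 5–4.
Model U is beaten in every head-to-head and is the Condorcet loser.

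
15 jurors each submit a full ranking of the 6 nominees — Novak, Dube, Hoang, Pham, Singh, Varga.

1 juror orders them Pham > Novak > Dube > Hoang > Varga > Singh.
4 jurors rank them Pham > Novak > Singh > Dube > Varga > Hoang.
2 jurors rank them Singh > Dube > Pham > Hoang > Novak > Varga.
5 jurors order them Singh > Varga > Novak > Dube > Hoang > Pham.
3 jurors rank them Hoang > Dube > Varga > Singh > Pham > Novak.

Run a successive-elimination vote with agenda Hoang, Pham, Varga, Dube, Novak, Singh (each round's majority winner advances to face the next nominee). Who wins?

Singh

Round 1: Hoang vs Pham — 8–7, Hoang advances.
Round 2: Hoang vs Varga — 6–9, Varga advances.
Round 3: Varga vs Dube — 5–10, Dube advances.
Round 4: Dube vs Novak — 5–10, Novak advances.
Round 5: Novak vs Singh — 5–10, Singh advances.
The agenda winner is Singh.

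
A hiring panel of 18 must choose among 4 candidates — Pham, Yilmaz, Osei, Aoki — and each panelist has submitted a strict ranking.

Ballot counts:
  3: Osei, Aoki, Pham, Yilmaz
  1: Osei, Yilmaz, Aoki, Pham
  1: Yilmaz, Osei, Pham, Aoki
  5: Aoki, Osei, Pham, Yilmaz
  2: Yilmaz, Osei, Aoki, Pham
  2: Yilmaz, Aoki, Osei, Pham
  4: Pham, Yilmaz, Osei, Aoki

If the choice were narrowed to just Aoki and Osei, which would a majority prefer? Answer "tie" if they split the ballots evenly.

Ballots ranking Aoki above Osei: 5 + 2 = 7.
Ballots ranking Osei above Aoki: 18 − 7 = 11.
Osei wins the head-to-head 11–7.

Osei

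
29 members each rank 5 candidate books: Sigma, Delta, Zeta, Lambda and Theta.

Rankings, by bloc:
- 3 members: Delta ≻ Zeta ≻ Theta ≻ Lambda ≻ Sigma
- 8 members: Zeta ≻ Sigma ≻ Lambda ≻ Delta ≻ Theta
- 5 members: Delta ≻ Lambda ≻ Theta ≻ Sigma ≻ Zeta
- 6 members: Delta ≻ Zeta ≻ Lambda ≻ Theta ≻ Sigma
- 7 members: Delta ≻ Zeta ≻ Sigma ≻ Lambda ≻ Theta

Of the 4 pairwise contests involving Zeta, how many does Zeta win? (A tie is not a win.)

Zeta against each rival (29 members):
Zeta vs Sigma: Zeta, 24–5.
Zeta vs Delta: 8 for Zeta, 21 for Delta — Delta by 21–8.
Zeta vs Lambda: Zeta wins 24–5.
Zeta vs Theta: Zeta preferred on 3+8+6+7 = 24 ballots; Zeta wins 24–5.
Zeta beats Sigma, Lambda, Theta; loses to Delta — 3 pairwise wins.

3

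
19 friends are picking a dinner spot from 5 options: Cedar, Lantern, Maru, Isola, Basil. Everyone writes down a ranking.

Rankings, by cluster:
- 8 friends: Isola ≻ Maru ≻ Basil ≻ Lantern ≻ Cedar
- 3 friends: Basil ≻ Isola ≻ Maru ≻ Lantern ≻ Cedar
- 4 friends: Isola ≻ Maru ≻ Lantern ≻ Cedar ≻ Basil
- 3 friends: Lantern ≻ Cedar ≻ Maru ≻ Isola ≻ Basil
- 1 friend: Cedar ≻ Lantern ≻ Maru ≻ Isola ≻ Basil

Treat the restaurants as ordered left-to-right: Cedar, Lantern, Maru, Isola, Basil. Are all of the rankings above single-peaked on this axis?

yes

Axis positions: Cedar=1, Lantern=2, Maru=3, Isola=4, Basil=5.
Cluster 1 (peak Isola at position 4): ranking walks positions 4-3-5-2-1, expanding outward from the peak — single-peaked.
Cluster 2 (peak Basil at position 5): ranking walks positions 5-4-3-2-1, expanding outward from the peak — single-peaked.
Cluster 3 (peak Isola at position 4): ranking walks positions 4-3-2-1-5, expanding outward from the peak — single-peaked.
Cluster 4 (peak Lantern at position 2): ranking walks positions 2-1-3-4-5, expanding outward from the peak — single-peaked.
Cluster 5 (peak Cedar at position 1): ranking walks positions 1-2-3-4-5, expanding outward from the peak — single-peaked.
Every ranking is single-peaked on this axis.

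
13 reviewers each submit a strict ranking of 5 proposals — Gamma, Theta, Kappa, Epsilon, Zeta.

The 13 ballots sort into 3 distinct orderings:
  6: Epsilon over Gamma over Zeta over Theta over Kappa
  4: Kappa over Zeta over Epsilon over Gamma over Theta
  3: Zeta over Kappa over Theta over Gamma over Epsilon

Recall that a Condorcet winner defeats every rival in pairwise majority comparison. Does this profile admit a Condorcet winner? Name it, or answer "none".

Head-to-head results (13 reviewers):
Gamma vs Theta: 6+4 = 10 for Gamma, 3 for Theta — Gamma by 10–3.
Gamma vs Kappa: Kappa, 7–6.
Gamma vs Epsilon: 3 for Gamma, 10 for Epsilon — Epsilon by 10–3.
Gamma vs Zeta: Gamma is ranked higher on 6 ballots, Zeta on 7. Zeta wins 7–6.
Theta–Kappa: Kappa 7–6.
Theta vs Epsilon: 3 to 10, Epsilon.
Theta–Zeta: Zeta 13–0.
Kappa vs Epsilon: 4+3 = 7 for Kappa, 6 for Epsilon — Kappa by 7–6.
Kappa vs Zeta: Kappa is ranked higher on 4 ballots, Zeta on 9. Zeta wins 9–4.
Epsilon vs Zeta: 6 to 7, Zeta.
Zeta wins every pairwise contest, so Zeta is the Condorcet winner.

Zeta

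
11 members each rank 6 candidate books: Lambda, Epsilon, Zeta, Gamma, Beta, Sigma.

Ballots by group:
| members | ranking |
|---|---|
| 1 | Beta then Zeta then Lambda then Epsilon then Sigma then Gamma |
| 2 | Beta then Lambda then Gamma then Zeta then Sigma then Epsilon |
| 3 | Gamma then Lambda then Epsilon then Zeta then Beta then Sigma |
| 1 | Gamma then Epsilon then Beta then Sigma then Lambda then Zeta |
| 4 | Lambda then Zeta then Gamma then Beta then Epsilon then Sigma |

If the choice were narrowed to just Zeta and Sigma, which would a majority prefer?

Ballots ranking Zeta above Sigma: 1 + 2 + 3 + 4 = 10.
Ballots ranking Sigma above Zeta: 11 − 10 = 1.
Zeta wins the head-to-head 10–1.

Zeta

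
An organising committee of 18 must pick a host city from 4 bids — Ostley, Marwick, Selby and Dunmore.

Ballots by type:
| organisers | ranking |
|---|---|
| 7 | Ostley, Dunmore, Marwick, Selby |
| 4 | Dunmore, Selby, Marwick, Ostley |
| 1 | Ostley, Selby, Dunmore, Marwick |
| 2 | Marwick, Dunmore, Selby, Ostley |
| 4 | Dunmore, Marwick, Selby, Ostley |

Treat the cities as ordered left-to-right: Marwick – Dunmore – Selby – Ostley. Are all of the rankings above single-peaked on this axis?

Axis positions: Marwick=1, Dunmore=2, Selby=3, Ostley=4.
Type 1: ranking walks positions 4-2-1-3; Dunmore is ranked above Selby even though Selby lies between Dunmore and the peak Ostley on the axis — preferences dip and rise again. Not single-peaked.
Type 2 (peak Dunmore at position 2): ranking walks positions 2-3-1-4, expanding outward from the peak — single-peaked.
Type 3 (peak Ostley at position 4): ranking walks positions 4-3-2-1, expanding outward from the peak — single-peaked.
Type 4 (peak Marwick at position 1): ranking walks positions 1-2-3-4, expanding outward from the peak — single-peaked.
Type 5 (peak Dunmore at position 2): ranking walks positions 2-1-3-4, expanding outward from the peak — single-peaked.
Type 1 violates single-peakedness, so the profile is not single-peaked on this axis.

no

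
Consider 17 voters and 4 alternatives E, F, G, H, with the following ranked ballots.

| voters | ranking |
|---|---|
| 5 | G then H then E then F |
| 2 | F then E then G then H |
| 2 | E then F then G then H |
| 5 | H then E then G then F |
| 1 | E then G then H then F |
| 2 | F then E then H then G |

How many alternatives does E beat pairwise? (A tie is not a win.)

2

E against each rival (17 voters):
E vs F: E preferred on 5+2+5+1 = 13 ballots; E wins 13–4.
E vs G: 12 to 5, E.
E–H: H 10–7.
E beats F, G; loses to H — 2 pairwise wins.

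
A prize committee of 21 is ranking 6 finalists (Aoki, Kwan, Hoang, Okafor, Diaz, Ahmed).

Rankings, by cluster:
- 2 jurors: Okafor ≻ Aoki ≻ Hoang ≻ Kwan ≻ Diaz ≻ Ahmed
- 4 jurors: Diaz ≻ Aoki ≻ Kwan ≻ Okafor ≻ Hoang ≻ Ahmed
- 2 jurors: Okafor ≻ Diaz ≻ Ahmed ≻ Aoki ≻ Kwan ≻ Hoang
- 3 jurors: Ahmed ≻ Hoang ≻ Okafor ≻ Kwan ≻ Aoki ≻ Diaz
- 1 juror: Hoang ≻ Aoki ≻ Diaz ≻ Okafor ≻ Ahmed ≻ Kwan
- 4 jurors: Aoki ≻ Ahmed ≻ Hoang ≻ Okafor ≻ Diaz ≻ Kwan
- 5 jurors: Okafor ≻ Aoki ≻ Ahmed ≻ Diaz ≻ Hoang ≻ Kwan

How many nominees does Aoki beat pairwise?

Aoki against each rival (21 jurors):
Aoki vs Kwan: Aoki preferred on 2+4+2+1+4+5 = 18 ballots; Aoki wins 18–3.
Aoki vs Hoang: Aoki wins 17–4.
Aoki vs Okafor: Okafor, 12–9.
Aoki vs Diaz: 2+3+1+4+5 = 15 for Aoki, 6 for Diaz — Aoki by 15–6.
Aoki vs Ahmed: Aoki is ranked higher on 2+4+1+4+5 = 16 ballots, Ahmed on 5. Aoki wins 16–5.
Aoki beats Kwan, Hoang, Diaz, Ahmed; loses to Okafor — 4 pairwise wins.

4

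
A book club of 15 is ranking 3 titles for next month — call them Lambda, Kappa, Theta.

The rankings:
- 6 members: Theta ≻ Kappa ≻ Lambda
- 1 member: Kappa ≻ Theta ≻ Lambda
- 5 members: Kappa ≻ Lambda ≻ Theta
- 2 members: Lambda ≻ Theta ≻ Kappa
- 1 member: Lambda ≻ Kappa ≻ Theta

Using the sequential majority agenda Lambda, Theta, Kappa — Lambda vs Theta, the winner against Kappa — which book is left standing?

Round 1: Lambda vs Theta — 8–7, Lambda advances.
Round 2: Lambda vs Kappa — 3–12, Kappa advances.
Kappa survives the agenda.

Kappa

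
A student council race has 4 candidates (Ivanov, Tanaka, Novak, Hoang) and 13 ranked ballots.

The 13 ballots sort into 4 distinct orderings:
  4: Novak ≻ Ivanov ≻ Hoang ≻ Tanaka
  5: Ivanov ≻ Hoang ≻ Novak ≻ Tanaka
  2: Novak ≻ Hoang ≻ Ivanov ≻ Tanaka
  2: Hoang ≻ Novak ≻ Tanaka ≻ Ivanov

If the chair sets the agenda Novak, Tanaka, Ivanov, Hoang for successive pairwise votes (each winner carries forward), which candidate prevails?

Hoang

Round 1: Novak vs Tanaka — 13–0, Novak advances.
Round 2: Novak vs Ivanov — 8–5, Novak advances.
Round 3: Novak vs Hoang — 6–7, Hoang advances.
The agenda winner is Hoang.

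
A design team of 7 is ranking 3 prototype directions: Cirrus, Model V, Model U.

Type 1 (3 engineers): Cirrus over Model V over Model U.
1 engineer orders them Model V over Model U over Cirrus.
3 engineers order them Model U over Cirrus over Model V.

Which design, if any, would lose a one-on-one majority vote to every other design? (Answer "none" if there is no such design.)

none

Head-to-head results (7 engineers):
Cirrus vs Model V: Cirrus, 6–1.
Cirrus vs Model U: Cirrus preferred on 3 ballots; Model U wins 4–3.
Model V vs Model U: Model V preferred on 3+1 = 4 ballots; Model V wins 4–3.
No design is winless: Cirrus beats Model V; Model V beats Model U; Model U beats Cirrus. There is no Condorcet loser.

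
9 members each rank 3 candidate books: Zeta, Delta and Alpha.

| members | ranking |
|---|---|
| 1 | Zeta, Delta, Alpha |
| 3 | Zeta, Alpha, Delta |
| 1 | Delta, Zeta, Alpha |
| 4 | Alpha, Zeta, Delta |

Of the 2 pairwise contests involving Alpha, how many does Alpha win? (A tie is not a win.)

Alpha against each rival (9 members):
Alpha vs Zeta: Zeta, 5–4.
Alpha vs Delta: Alpha, 7–2.
Alpha beats Delta; loses to Zeta — 1 pairwise win.

1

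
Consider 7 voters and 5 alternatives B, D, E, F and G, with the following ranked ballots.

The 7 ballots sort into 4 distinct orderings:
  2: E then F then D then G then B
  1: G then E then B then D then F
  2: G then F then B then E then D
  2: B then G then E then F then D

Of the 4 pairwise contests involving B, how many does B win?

B against each rival (7 voters):
B vs D: B, 5–2.
B vs E: B wins 4–3.
B vs F: 1+2 = 3 for B, 4 for F — F by 4–3.
B–G: G 5–2.
B beats D, E; loses to F, G — 2 pairwise wins.

2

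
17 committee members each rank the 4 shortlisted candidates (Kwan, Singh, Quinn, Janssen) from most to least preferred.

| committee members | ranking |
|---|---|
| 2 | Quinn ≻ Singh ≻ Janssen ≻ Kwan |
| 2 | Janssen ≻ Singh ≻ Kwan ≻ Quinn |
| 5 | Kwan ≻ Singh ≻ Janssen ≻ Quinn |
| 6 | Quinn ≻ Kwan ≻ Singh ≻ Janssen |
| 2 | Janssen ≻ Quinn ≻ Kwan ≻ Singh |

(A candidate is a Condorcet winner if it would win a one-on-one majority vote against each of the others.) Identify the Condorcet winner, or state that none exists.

Check each pair by majority over 17 ballots:
Kwan vs Singh: 13 to 4, Kwan.
Kwan vs Quinn: Kwan preferred on 2+5 = 7 ballots; Quinn wins 10–7.
Kwan vs Janssen: Kwan preferred on 5+6 = 11 ballots; Kwan wins 11–6.
Singh vs Quinn: 7 to 10, Quinn.
Singh vs Janssen: Singh preferred on 2+5+6 = 13 ballots; Singh wins 13–4.
Quinn vs Janssen: Quinn preferred on 2+6 = 8 ballots; Janssen wins 9–8.
No candidate is unbeaten: Kwan loses to Quinn; Singh loses to Kwan; Quinn loses to Janssen; Janssen loses to Kwan. In particular Kwan → Janssen → Quinn → Kwan is a majority cycle — no Condorcet winner exists.

none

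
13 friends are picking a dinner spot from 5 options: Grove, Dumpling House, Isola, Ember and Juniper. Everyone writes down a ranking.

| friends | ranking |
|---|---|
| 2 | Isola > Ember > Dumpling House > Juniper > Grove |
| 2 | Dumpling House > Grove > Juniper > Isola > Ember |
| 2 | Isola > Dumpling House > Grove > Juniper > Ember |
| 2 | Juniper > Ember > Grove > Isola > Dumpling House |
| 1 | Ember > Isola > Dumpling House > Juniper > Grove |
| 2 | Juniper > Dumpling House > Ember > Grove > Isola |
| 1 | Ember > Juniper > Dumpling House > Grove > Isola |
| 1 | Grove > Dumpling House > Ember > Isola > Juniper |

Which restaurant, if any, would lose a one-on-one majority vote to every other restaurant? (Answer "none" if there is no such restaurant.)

Head-to-head results (13 friends):
Grove–Dumpling House: Dumpling House 10–3.
Grove vs Isola: Grove preferred on 2+2+2+1+1 = 8 ballots; Grove wins 8–5.
Grove vs Ember: 5 to 8, Ember.
Grove vs Juniper: 2+2+1 = 5 for Grove, 8 for Juniper — Juniper by 8–5.
Dumpling House vs Isola: 6 to 7, Isola.
Dumpling House vs Ember: Dumpling House is ranked higher on 2+2+2+1 = 7 ballots, Ember on 6. Dumpling House wins 7–6.
Dumpling House vs Juniper: 8 to 5, Dumpling House.
Isola vs Ember: Ember, 7–6.
Isola vs Juniper: Juniper, 7–6.
Ember–Juniper: Juniper 8–5.
Each restaurant has at least one pairwise win (Grove beats Isola; Dumpling House beats Grove; Isola beats Dumpling House; Ember beats Grove; Juniper beats Grove) — no Condorcet loser.

none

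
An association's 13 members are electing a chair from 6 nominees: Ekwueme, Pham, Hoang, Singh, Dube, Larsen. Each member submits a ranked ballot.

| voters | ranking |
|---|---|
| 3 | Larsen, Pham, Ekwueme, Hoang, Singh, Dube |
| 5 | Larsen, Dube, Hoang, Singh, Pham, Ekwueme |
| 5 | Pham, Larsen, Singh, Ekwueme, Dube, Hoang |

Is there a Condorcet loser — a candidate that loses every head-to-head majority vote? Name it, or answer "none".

Head-to-head results (13 voters):
Ekwueme vs Pham: Ekwueme is ranked higher on 0 ballots, Pham on 13. Pham wins 13–0.
Ekwueme vs Hoang: 8 to 5, Ekwueme.
Ekwueme vs Singh: Ekwueme preferred on 3 ballots; Singh wins 10–3.
Ekwueme–Dube: Ekwueme 8–5.
Ekwueme vs Larsen: Ekwueme is ranked higher on 0 ballots, Larsen on 13. Larsen wins 13–0.
Pham vs Hoang: Pham preferred on 3+5 = 8 ballots; Pham wins 8–5.
Pham vs Singh: Pham, 8–5.
Pham–Dube: Pham 8–5.
Pham vs Larsen: 5 for Pham, 8 for Larsen — Larsen by 8–5.
Hoang vs Singh: Hoang preferred on 3+5 = 8 ballots; Hoang wins 8–5.
Hoang vs Dube: Hoang is ranked higher on 3 ballots, Dube on 10. Dube wins 10–3.
Hoang vs Larsen: Larsen, 13–0.
Singh vs Dube: Singh preferred on 3+5 = 8 ballots; Singh wins 8–5.
Singh vs Larsen: Singh preferred on 0 ballots; Larsen wins 13–0.
Dube vs Larsen: 0 for Dube, 13 for Larsen — Larsen by 13–0.
No candidate is winless: Ekwueme beats Hoang; Pham beats Ekwueme; Hoang beats Singh; Singh beats Ekwueme; Dube beats Hoang; Larsen beats Ekwueme. There is no Condorcet loser.

none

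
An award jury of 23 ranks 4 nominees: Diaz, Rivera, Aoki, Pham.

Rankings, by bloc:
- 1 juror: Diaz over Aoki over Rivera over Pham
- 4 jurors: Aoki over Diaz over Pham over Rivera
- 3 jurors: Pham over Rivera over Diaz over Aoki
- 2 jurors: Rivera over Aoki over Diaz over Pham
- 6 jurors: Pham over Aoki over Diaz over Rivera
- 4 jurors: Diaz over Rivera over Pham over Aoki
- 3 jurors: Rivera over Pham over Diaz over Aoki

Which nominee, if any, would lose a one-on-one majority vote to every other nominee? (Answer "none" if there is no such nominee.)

none

Head-to-head results (23 jurors):
Diaz vs Rivera: 15 to 8, Diaz.
Diaz vs Aoki: Aoki wins 12–11.
Diaz vs Pham: 11 to 12, Pham.
Rivera–Aoki: Rivera 12–11.
Rivera vs Pham: Pham, 13–10.
Aoki vs Pham: Aoki preferred on 1+4+2 = 7 ballots; Pham wins 16–7.
Each nominee has at least one pairwise win (Diaz beats Rivera; Rivera beats Aoki; Aoki beats Diaz; Pham beats Diaz) — no Condorcet loser.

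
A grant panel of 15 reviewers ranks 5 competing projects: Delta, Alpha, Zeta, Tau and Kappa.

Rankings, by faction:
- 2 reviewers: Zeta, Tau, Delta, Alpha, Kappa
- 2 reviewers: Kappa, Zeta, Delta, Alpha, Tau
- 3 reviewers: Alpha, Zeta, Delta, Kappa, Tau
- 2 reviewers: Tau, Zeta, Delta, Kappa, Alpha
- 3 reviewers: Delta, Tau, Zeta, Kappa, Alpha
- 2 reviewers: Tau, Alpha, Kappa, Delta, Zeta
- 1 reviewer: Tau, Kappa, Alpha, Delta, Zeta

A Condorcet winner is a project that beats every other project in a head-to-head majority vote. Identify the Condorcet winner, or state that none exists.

Head-to-head results (15 reviewers):
Delta vs Alpha: 9 to 6, Delta.
Delta vs Zeta: Zeta, 9–6.
Delta vs Tau: 8 to 7, Delta.
Delta vs Kappa: 10 to 5, Delta.
Alpha vs Zeta: 6 to 9, Zeta.
Alpha–Tau: Tau 10–5.
Alpha vs Kappa: Kappa wins 8–7.
Zeta vs Tau: Tau, 8–7.
Zeta vs Kappa: Zeta preferred on 2+3+2+3 = 10 ballots; Zeta wins 10–5.
Tau vs Kappa: Tau is ranked higher on 2+2+3+2+1 = 10 ballots, Kappa on 5. Tau wins 10–5.
Every project loses at least once (Delta loses to Zeta; Alpha loses to Delta; Zeta loses to Tau; Tau loses to Delta; Kappa loses to Delta). The majority relation contains the cycle Delta > Tau > Zeta > Delta, so there is no Condorcet winner.

none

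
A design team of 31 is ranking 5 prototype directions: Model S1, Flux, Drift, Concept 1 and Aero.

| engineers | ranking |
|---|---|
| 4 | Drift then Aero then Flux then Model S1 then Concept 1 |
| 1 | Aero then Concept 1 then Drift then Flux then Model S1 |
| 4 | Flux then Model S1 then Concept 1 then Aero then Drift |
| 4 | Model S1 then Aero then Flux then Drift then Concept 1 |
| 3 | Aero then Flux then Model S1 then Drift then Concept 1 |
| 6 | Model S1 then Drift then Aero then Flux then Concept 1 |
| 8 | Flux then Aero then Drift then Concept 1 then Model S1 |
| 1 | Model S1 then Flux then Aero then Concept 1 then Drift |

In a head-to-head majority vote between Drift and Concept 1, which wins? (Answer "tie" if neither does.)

Ballots ranking Drift above Concept 1: 4 + 4 + 3 + 6 + 8 = 25.
Ballots ranking Concept 1 above Drift: 31 − 25 = 6.
Drift wins the head-to-head 25–6.

Drift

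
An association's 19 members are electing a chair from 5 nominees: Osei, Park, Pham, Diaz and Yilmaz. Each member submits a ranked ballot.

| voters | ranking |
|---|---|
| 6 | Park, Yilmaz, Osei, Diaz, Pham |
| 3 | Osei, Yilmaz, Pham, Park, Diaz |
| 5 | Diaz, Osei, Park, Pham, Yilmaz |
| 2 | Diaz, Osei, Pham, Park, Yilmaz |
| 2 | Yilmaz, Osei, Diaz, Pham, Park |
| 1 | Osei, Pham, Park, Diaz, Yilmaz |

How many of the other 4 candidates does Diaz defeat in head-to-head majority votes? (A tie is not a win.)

1

Diaz against each rival (19 voters):
Diaz vs Osei: Osei, 12–7.
Diaz vs Park: Park, 10–9.
Diaz vs Pham: 15 to 4, Diaz.
Diaz vs Yilmaz: Yilmaz, 11–8.
Diaz beats Pham; loses to Osei, Park, Yilmaz — 1 pairwise win.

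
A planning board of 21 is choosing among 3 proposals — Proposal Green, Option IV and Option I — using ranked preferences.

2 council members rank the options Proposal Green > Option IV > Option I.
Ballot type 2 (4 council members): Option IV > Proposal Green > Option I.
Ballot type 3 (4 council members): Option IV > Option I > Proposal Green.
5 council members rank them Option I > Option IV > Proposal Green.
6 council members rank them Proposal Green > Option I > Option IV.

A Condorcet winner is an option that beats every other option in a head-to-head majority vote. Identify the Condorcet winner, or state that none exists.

none

Pairwise majorities:
Proposal Green vs Option IV: Option IV wins 13–8.
Proposal Green vs Option I: Proposal Green, 12–9.
Option IV vs Option I: Option I, 11–10.
Each option drops at least one matchup (Proposal Green loses to Option IV; Option IV loses to Option I; Option I loses to Proposal Green); the cycle Proposal Green → Option I → Option IV → Proposal Green rules out a Condorcet winner.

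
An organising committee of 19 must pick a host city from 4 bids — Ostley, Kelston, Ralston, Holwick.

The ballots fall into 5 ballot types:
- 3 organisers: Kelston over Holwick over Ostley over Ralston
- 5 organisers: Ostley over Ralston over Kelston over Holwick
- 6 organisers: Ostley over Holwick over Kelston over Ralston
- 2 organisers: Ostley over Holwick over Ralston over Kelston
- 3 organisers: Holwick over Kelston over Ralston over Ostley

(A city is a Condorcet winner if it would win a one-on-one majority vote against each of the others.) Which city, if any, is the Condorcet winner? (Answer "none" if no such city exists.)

Head-to-head results (19 organisers):
Ostley vs Kelston: Ostley, 13–6.
Ostley–Ralston: Ostley 16–3.
Ostley vs Holwick: Ostley wins 13–6.
Kelston vs Ralston: Kelston, 12–7.
Kelston–Holwick: Holwick 11–8.
Ralston vs Holwick: Holwick wins 14–5.
Ostley defeats every rival head-to-head and is the Condorcet winner.

Ostley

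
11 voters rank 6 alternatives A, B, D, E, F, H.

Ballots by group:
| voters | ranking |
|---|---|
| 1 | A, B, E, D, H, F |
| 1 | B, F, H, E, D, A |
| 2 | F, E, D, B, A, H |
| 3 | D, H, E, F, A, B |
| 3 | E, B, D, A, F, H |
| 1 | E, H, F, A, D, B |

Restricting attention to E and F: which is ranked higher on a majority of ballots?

Ballots ranking E above F: 1 + 3 + 3 + 1 = 8.
Ballots ranking F above E: 11 − 8 = 3.
E wins the head-to-head 8–3.

E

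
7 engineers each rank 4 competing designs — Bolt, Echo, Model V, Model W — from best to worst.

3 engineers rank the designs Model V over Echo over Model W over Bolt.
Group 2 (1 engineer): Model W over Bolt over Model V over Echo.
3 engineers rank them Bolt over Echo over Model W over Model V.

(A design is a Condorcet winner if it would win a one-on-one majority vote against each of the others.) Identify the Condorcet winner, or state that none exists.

Pairwise majorities:
Bolt vs Echo: Bolt wins 4–3.
Bolt vs Model V: Bolt, 4–3.
Bolt–Model W: Model W 4–3.
Echo–Model V: Model V 4–3.
Echo vs Model W: Echo, 6–1.
Model V vs Model W: Model W, 4–3.
Each design drops at least one matchup (Bolt loses to Model W; Echo loses to Bolt; Model V loses to Bolt; Model W loses to Echo); the cycle Bolt → Echo → Model W → Bolt rules out a Condorcet winner.

none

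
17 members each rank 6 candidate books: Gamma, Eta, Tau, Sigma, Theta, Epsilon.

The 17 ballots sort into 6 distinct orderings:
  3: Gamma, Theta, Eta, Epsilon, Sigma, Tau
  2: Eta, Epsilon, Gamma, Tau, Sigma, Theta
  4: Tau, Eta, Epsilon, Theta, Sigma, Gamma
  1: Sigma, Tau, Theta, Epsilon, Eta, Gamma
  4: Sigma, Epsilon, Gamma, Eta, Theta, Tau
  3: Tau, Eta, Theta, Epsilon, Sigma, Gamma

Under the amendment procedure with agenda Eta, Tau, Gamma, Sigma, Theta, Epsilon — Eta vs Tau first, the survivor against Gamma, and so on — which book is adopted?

Round 1: Eta vs Tau — 9–8, Eta advances.
Round 2: Eta vs Gamma — 10–7, Eta advances.
Round 3: Eta vs Sigma — 12–5, Eta advances.
Round 4: Eta vs Theta — 13–4, Eta advances.
Round 5: Eta vs Epsilon — 12–5, Eta advances.
The agenda winner is Eta.

Eta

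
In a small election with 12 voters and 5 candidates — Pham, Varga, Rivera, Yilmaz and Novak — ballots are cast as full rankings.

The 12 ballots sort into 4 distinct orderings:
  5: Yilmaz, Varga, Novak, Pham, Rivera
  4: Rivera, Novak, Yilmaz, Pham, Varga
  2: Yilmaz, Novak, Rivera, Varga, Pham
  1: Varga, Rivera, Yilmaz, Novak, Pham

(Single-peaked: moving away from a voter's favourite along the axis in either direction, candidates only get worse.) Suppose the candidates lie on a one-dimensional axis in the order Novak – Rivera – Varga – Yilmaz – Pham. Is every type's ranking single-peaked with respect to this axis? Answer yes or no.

no

Axis positions: Novak=1, Rivera=2, Varga=3, Yilmaz=4, Pham=5.
Type 1: ranking walks positions 4-3-1-5-2; Novak is ranked above Rivera even though Rivera lies between Novak and the peak Yilmaz on the axis — preferences dip and rise again. Not single-peaked.
Type 2: ranking walks positions 2-1-4-5-3; Yilmaz is ranked above Varga even though Varga lies between Yilmaz and the peak Rivera on the axis — preferences dip and rise again. Not single-peaked.
Type 3: ranking walks positions 4-1-2-3-5; Novak is ranked above Varga even though Varga lies between Novak and the peak Yilmaz on the axis — preferences dip and rise again. Not single-peaked.
Type 4 (peak Varga at position 3): ranking walks positions 3-2-4-1-5, expanding outward from the peak — single-peaked.
Type 1 violates single-peakedness, so the profile is not single-peaked on this axis.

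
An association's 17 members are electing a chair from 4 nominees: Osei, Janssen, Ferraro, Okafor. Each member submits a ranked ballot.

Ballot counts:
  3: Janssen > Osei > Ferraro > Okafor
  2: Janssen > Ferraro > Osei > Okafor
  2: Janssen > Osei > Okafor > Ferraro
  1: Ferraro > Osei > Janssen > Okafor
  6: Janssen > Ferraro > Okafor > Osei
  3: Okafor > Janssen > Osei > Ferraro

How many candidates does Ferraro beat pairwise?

Ferraro against each rival (17 voters):
Ferraro vs Osei: Ferraro is ranked higher on 2+1+6 = 9 ballots, Osei on 8. Ferraro wins 9–8.
Ferraro vs Janssen: 1 for Ferraro, 16 for Janssen — Janssen by 16–1.
Ferraro vs Okafor: Ferraro preferred on 3+2+1+6 = 12 ballots; Ferraro wins 12–5.
Ferraro beats Osei, Okafor; loses to Janssen — 2 pairwise wins.

2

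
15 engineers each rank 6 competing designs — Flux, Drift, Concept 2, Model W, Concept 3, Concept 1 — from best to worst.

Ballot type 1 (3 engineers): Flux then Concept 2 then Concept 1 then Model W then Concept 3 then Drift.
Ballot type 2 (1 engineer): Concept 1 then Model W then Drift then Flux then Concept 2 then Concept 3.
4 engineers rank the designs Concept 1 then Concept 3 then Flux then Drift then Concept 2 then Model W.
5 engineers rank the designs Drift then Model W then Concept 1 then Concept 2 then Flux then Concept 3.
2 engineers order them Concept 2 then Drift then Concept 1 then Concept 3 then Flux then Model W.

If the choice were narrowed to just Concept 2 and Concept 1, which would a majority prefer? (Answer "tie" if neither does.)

Concept 1

Ballots ranking Concept 2 above Concept 1: 3 + 2 = 5.
Ballots ranking Concept 1 above Concept 2: 15 − 5 = 10.
Concept 1 wins the head-to-head 10–5.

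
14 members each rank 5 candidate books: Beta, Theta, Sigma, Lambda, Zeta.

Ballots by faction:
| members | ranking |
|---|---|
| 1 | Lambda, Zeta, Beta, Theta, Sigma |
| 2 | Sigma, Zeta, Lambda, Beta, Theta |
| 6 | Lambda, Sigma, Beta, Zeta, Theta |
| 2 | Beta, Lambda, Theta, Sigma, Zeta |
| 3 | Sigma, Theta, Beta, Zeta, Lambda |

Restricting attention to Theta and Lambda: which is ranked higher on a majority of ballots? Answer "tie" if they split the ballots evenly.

Ballots ranking Theta above Lambda: 3.
Ballots ranking Lambda above Theta: 14 − 3 = 11.
Lambda wins the head-to-head 11–3.

Lambda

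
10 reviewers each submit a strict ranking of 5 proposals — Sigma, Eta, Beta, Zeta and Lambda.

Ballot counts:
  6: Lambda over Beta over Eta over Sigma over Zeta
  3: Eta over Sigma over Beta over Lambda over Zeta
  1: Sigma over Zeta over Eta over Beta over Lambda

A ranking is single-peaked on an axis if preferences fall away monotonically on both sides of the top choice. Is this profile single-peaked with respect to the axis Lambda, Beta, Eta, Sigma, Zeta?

yes

Axis positions: Lambda=1, Beta=2, Eta=3, Sigma=4, Zeta=5.
Group 1 (peak Lambda at position 1): ranking walks positions 1-2-3-4-5, expanding outward from the peak — single-peaked.
Group 2 (peak Eta at position 3): ranking walks positions 3-4-2-1-5, expanding outward from the peak — single-peaked.
Group 3 (peak Sigma at position 4): ranking walks positions 4-5-3-2-1, expanding outward from the peak — single-peaked.
Every ranking is single-peaked on this axis.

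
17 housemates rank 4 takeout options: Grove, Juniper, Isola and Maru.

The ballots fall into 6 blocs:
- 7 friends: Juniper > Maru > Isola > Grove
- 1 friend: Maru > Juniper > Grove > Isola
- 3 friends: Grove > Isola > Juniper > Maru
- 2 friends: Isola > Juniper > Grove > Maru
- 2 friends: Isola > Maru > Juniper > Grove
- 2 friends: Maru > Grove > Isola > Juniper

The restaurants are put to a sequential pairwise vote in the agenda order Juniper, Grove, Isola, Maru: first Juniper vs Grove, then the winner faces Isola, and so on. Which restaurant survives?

Round 1: Juniper vs Grove — 12–5, Juniper advances.
Round 2: Juniper vs Isola — 8–9, Isola advances.
Round 3: Isola vs Maru — 7–10, Maru advances.
Maru survives the agenda.

Maru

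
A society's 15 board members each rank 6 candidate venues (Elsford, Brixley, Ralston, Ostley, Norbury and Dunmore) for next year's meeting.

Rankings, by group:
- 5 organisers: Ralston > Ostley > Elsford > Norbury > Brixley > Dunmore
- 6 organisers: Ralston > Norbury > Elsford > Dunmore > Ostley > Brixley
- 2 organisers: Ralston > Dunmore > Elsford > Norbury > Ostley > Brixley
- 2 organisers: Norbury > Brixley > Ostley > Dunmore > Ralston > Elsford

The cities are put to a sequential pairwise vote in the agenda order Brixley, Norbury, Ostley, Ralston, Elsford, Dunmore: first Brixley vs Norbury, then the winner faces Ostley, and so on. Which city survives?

Round 1: Brixley vs Norbury — 0–15, Norbury advances.
Round 2: Norbury vs Ostley — 10–5, Norbury advances.
Round 3: Norbury vs Ralston — 2–13, Ralston advances.
Round 4: Ralston vs Elsford — 15–0, Ralston advances.
Round 5: Ralston vs Dunmore — 13–2, Ralston advances.
The agenda winner is Ralston.

Ralston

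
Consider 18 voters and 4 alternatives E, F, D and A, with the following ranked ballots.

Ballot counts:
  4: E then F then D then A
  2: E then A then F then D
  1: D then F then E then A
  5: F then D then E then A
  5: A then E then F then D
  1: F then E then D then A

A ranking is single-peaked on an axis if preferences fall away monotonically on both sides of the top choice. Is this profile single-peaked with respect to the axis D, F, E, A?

yes

Axis positions: D=1, F=2, E=3, A=4.
Cluster 1 (peak E at position 3): ranking walks positions 3-2-1-4, expanding outward from the peak — single-peaked.
Cluster 2 (peak E at position 3): ranking walks positions 3-4-2-1, expanding outward from the peak — single-peaked.
Cluster 3 (peak D at position 1): ranking walks positions 1-2-3-4, expanding outward from the peak — single-peaked.
Cluster 4 (peak F at position 2): ranking walks positions 2-1-3-4, expanding outward from the peak — single-peaked.
Cluster 5 (peak A at position 4): ranking walks positions 4-3-2-1, expanding outward from the peak — single-peaked.
Cluster 6 (peak F at position 2): ranking walks positions 2-3-1-4, expanding outward from the peak — single-peaked.
Every ranking is single-peaked on this axis.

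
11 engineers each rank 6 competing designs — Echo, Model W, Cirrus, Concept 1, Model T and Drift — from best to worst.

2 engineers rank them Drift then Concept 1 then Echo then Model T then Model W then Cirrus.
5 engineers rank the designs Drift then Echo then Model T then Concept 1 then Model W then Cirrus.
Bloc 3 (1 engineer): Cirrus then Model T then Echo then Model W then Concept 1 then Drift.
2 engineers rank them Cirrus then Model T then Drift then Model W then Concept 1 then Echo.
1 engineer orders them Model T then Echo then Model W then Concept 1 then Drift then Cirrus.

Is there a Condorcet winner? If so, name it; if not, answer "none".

Drift

Head-to-head results (11 engineers):
Echo vs Model W: 2+5+1+1 = 9 for Echo, 2 for Model W — Echo by 9–2.
Echo vs Cirrus: Echo preferred on 2+5+1 = 8 ballots; Echo wins 8–3.
Echo vs Concept 1: Echo is ranked higher on 5+1+1 = 7 ballots, Concept 1 on 4. Echo wins 7–4.
Echo vs Model T: Echo is ranked higher on 2+5 = 7 ballots, Model T on 4. Echo wins 7–4.
Echo vs Drift: Echo is ranked higher on 1+1 = 2 ballots, Drift on 9. Drift wins 9–2.
Model W vs Cirrus: Model W is ranked higher on 2+5+1 = 8 ballots, Cirrus on 3. Model W wins 8–3.
Model W vs Concept 1: 1+2+1 = 4 for Model W, 7 for Concept 1 — Concept 1 by 7–4.
Model W vs Model T: Model W is ranked higher on 0 ballots, Model T on 11. Model T wins 11–0.
Model W vs Drift: Model W is ranked higher on 1+1 = 2 ballots, Drift on 9. Drift wins 9–2.
Cirrus vs Concept 1: Cirrus is ranked higher on 1+2 = 3 ballots, Concept 1 on 8. Concept 1 wins 8–3.
Cirrus vs Model T: Cirrus is ranked higher on 1+2 = 3 ballots, Model T on 8. Model T wins 8–3.
Cirrus vs Drift: Cirrus is ranked higher on 1+2 = 3 ballots, Drift on 8. Drift wins 8–3.
Concept 1 vs Model T: Concept 1 is ranked higher on 2 ballots, Model T on 9. Model T wins 9–2.
Concept 1 vs Drift: Concept 1 preferred on 1+1 = 2 ballots; Drift wins 9–2.
Model T vs Drift: 1+2+1 = 4 for Model T, 7 for Drift — Drift by 7–4.
Drift defeats every rival head-to-head and is the Condorcet winner.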